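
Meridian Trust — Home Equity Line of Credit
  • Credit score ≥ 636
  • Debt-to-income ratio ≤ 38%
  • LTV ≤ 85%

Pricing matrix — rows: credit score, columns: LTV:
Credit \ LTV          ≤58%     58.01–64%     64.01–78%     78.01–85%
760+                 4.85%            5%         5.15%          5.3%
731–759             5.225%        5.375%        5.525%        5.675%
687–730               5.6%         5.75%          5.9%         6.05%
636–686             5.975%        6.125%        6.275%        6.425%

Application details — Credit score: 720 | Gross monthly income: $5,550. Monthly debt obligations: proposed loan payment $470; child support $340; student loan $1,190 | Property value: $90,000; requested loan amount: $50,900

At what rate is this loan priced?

Credit score 720 ≥ 636; Total monthly debts = (470 + 340 + 1,190) = 2,000. DTI = 2,000/5,550 = 36% ≤ 38%
LTV: 50,900 ÷ 90,000 = 56.6%, within 85% cap
Row: 720 falls in 687–730. Column: 56.6% falls in ≤58%. Rate = 5.6%.

5.6%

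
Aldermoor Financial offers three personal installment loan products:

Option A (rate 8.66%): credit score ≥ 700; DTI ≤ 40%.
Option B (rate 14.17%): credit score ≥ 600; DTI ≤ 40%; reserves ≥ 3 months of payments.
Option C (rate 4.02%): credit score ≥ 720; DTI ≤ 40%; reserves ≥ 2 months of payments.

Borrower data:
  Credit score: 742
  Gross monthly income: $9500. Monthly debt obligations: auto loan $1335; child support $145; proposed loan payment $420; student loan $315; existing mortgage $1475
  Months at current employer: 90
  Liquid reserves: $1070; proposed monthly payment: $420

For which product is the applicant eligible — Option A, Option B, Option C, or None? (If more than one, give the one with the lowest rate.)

Option C

Total debts = (1,335 + 145 + 420 + 315 + 1,475) = 3,690; DTI = 3,690/9,500 = 38.8%.
Reserves = 1,070/420 = 2.5 months.
Option A: score 742 ≥ 700; DTI 38.8% ≤ 40% → qualifies.
Option B: score 742 ≥ 600; DTI 38.8% ≤ 40%; reserves 2.5 < 3 mo → does not qualify.
Option C: score 742 ≥ 720; DTI 38.8% ≤ 40%; reserves 2.5 ≥ 2 mo → qualifies.
Qualifying: Option A, Option C. Lowest rate is 4.02% → Option C.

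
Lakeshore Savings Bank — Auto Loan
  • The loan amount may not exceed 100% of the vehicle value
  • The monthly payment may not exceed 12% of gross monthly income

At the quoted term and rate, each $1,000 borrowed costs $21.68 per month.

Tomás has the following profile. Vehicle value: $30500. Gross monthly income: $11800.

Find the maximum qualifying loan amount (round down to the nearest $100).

$30,500

Payment cap: 12% × $11,800 = $1,416/month.
At $21.68 per $1,000, that supports 1,416/21.68 × 1,000 ≈ $65,313 → $65,300.
LTV cap: 100% × $30,500 = $30,500 → $30,500.
Binding constraint: loan-to-value.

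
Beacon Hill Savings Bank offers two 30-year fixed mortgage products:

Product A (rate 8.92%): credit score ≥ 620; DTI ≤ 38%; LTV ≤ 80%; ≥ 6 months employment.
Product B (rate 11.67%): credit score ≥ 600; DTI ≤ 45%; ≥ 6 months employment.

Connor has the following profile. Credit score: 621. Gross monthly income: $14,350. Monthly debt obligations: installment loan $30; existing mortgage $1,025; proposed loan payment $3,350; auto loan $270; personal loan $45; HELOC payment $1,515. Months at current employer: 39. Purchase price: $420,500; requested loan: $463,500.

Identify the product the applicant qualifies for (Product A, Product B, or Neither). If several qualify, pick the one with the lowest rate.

Product B

Total debts = (30 + 1,025 + 3,350 + 270 + 45 + 1,515) = 6,235; DTI = 6,235/14,350 = 43.4%.
LTV = 463,500/420,500 = 110.2%.
Product A: score 621 ≥ 620; DTI 43.4% > 38%; LTV 110.2% > 80%; employment 39 ≥ 6 mo → does not qualify.
Product B: score 621 ≥ 600; DTI 43.4% ≤ 45%; employment 39 ≥ 6 mo → qualifies.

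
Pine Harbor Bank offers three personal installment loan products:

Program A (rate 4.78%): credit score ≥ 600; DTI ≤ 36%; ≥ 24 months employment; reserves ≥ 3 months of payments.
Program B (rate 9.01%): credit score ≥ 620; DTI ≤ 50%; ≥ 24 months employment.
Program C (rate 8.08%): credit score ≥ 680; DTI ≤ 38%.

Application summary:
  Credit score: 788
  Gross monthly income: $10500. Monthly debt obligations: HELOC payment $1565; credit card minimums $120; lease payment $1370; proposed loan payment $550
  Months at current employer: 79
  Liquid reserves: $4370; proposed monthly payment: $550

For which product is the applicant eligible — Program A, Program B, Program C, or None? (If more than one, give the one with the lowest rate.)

Program A

Total debts = (1,565 + 120 + 1,370 + 550) = 3,605; DTI = 3,605/10,500 = 34.3%.
Reserves = 4,370/550 = 7.9 months.
Program A: score 788 ≥ 600; DTI 34.3% ≤ 36%; employment 79 ≥ 24 mo; reserves 7.9 ≥ 3 mo → qualifies.
Program B: score 788 ≥ 620; DTI 34.3% ≤ 50%; employment 79 ≥ 24 mo → qualifies.
Program C: score 788 ≥ 680; DTI 34.3% ≤ 38% → qualifies.
Qualifying: Program A, Program B, Program C. Lowest rate is 4.78% → Program A.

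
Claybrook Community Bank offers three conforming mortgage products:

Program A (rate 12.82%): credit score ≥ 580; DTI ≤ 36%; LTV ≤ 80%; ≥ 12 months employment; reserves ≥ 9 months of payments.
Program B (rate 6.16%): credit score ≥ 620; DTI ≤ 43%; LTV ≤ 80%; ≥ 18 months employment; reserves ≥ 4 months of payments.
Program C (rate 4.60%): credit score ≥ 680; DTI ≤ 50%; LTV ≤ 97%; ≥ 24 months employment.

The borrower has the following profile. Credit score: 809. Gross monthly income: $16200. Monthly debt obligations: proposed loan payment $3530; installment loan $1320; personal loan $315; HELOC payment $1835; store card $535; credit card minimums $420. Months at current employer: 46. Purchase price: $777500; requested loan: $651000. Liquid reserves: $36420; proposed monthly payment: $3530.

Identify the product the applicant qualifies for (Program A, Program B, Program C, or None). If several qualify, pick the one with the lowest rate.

Total debts = (3,530 + 1,320 + 315 + 1,835 + 535 + 420) = 7,955; DTI = 7,955/16,200 = 49.1%.
LTV = 651,000/777,500 = 83.7%.
Reserves = 36,420/3,530 = 10.3 months.
Program A: score 809 ≥ 580; DTI 49.1% > 36%; LTV 83.7% > 80%; employment 46 ≥ 12 mo; reserves 10.3 ≥ 9 mo → does not qualify.
Program B: score 809 ≥ 620; DTI 49.1% > 43%; LTV 83.7% > 80%; employment 46 ≥ 18 mo; reserves 10.3 ≥ 4 mo → does not qualify.
Program C: score 809 ≥ 680; DTI 49.1% ≤ 50%; LTV 83.7% ≤ 97%; employment 46 ≥ 24 mo → qualifies.

Program C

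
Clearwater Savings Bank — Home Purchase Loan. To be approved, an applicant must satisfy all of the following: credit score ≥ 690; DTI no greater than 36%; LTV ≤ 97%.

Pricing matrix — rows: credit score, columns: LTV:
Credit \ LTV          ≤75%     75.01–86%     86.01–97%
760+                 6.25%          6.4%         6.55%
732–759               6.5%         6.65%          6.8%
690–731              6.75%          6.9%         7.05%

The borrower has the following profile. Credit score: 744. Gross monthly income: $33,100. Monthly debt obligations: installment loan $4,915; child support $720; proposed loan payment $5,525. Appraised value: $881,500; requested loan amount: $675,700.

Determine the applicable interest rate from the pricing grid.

Credit score 744 ≥ 690; Total monthly debts = (4,915 + 720 + 5,525) = 11,160. DTI = 11,160/33,100 = 33.7% ≤ 36%
LTV = 675,700/881,500 = 76.7% ≤ 97%
Credit 744 → row 732–759; LTV 76.7% → column 75.01–86%. Grid cell → 6.65%.

6.65%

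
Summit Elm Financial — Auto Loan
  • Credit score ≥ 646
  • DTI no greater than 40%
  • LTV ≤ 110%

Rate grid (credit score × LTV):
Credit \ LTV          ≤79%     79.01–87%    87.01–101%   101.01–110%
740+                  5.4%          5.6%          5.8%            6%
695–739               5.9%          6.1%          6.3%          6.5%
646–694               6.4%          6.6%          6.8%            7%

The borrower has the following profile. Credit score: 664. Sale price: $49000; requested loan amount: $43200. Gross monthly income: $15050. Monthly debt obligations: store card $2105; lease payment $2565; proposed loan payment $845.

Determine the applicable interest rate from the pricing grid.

Credit score 664 ≥ 646; Total monthly debts = (2,105 + 2,565 + 845) = 5,515. Debt-to-income = 5,515/15,050 = 36.6% — meets 40% limit
LTV: 43,200 ÷ 49,000 = 88.2%, within 110% cap
Score 664 is in the 646–694 band; LTV 88.2% is in the 87.01–101% band → 6.8%.

6.8%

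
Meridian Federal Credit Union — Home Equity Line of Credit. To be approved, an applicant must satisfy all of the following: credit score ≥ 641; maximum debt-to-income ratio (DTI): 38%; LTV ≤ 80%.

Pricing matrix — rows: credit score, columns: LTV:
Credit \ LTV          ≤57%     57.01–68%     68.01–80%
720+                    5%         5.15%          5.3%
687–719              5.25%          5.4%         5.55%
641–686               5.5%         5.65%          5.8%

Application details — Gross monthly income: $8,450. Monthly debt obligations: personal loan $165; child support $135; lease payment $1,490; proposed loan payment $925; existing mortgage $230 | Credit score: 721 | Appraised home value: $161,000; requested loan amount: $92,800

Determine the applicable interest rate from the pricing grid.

5.15%

Credit score 721 ≥ 641; Total monthly debts = (165 + 135 + 1,490 + 925 + 230) = 2,945. DTI: 2,945 ÷ 8,450 = 34.9%, within the 38% cap
Loan-to-value = 92,800/161,000 = 57.6% — pass (80% max)
Row: 721 falls in 720+. Column: 57.6% falls in 57.01–68%. Rate = 5.15%.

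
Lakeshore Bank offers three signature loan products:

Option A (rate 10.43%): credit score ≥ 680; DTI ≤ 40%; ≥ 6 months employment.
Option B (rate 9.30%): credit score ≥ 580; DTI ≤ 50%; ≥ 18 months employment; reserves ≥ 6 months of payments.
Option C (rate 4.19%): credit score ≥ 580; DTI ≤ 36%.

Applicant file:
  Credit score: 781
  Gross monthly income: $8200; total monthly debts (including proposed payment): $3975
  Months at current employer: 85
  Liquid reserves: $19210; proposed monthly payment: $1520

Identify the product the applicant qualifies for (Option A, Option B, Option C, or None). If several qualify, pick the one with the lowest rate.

DTI = 3,975/8,200 = 48.5%.
Reserves = 19,210/1,520 = 12.6 months.
Option A: score 781 ≥ 680; DTI 48.5% > 40%; employment 85 ≥ 6 mo → does not qualify.
Option B: score 781 ≥ 580; DTI 48.5% ≤ 50%; employment 85 ≥ 18 mo; reserves 12.6 ≥ 6 mo → qualifies.
Option C: score 781 ≥ 580; DTI 48.5% > 36% → does not qualify.

Option B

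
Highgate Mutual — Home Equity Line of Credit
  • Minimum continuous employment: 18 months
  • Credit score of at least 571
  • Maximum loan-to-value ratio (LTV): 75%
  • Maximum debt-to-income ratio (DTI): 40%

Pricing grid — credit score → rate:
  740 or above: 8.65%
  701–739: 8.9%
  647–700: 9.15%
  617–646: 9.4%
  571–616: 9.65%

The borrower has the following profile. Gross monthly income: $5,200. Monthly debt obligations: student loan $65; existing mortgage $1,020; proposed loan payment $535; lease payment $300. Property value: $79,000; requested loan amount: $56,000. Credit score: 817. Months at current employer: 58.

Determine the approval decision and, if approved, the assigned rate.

Credit score 817 ≥ 571 (meets minimum)
LTV: 56,000 ÷ 79,000 = 70.9%, within 75% cap
Total monthly debts = (65 + 1,020 + 535 + 300) = 1,920. Debt-to-income = 1,920/5,200 = 36.9% — meets 40% limit
Employment 58 ≥ 18 months
All requirements met. Score 817 falls in the 740 or above tier → 8.65%.

Approved at 8.65%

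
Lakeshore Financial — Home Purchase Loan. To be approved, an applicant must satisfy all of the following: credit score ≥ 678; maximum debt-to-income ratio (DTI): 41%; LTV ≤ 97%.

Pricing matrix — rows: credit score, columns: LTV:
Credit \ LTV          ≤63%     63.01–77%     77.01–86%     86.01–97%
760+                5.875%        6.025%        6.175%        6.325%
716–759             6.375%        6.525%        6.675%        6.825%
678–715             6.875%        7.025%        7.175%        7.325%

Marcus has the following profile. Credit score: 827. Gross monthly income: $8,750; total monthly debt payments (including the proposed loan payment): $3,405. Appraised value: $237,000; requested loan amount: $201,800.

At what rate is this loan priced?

Credit score 827 ≥ 678; Debt-to-income = 3,405/8,750 = 38.9% — meets 41% limit
LTV = 201,800/237,000 = 85.1% ≤ 97%
Row: 827 falls in 760+. Column: 85.1% falls in 77.01–86%. Rate = 6.175%.

6.175%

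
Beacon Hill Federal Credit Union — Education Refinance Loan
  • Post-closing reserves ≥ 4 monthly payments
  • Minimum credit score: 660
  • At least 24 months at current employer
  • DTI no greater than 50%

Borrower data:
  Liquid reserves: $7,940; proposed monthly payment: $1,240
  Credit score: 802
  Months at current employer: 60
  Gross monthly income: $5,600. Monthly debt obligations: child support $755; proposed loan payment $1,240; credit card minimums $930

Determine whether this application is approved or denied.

Reserves: 7,940 ÷ 1,240 = 6.4 months (meets 4-month minimum)
Credit score 802 ≥ 660 (meets)
Employment 60 ≥ 24 months
Total monthly debts = (755 + 1,240 + 930) = 2,925. DTI: 2,925 ÷ 5,600 = 52.2%, exceeds the 50% cap
Fails on DTI.

Denied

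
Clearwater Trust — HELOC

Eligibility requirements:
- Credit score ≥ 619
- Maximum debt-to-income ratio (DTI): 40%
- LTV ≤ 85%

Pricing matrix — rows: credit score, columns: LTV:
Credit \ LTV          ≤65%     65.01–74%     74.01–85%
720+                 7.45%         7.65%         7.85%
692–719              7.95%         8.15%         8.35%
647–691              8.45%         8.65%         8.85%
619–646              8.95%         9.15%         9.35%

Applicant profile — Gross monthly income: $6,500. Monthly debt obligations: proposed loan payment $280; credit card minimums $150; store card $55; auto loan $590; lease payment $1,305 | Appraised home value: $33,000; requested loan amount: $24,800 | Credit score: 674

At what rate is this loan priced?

Credit score 674 ≥ 619; Total monthly debts = (280 + 150 + 55 + 590 + 1,305) = 2,380. DTI: 2,380 ÷ 6,500 = 36.6%, within the 40% cap
LTV = 24,800/33,000 = 75.2% ≤ 85%
Score 674 is in the 647–691 band; LTV 75.2% is in the 74.01–85% band → 8.85%.

8.85%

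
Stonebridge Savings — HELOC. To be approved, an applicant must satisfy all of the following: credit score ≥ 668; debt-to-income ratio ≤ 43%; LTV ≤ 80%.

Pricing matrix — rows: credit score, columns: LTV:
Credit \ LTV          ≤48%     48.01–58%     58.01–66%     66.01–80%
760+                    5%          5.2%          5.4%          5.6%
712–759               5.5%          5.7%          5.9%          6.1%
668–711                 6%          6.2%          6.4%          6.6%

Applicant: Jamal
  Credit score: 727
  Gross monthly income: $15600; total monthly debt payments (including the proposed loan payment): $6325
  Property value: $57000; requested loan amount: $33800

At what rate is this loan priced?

Credit score 727 ≥ 668; DTI: 6,325 ÷ 15,600 = 40.5%, within the 43% cap
Loan-to-value = 33,800/57,000 = 59.3% — pass (80% max)
Score 727 is in the 712–759 band; LTV 59.3% is in the 58.01–66% band → 5.9%.

5.9%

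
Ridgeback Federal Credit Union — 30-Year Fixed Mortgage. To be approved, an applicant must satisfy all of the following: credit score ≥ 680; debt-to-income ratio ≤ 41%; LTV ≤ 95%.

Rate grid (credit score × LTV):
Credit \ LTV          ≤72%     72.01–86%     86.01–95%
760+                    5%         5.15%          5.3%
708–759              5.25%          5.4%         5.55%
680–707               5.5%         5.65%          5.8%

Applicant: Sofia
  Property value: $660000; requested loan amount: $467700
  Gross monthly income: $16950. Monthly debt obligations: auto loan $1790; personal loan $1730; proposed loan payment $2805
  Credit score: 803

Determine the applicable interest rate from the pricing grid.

5%

Credit score 803 ≥ 680; Total monthly debts = (1,790 + 1,730 + 2,805) = 6,325. DTI = 6,325/16,950 = 37.3% ≤ 41%
Loan-to-value = 467,700/660,000 = 70.9% — pass (95% max)
Credit 803 → row 760+; LTV 70.9% → column ≤72%. Grid cell → 5%.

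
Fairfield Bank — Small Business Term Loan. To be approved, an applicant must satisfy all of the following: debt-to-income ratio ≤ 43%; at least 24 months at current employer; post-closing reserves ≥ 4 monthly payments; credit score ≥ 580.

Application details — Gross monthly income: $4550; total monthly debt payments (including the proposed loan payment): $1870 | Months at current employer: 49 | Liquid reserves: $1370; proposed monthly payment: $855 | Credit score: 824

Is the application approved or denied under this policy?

Denied

Debt-to-income = 1,870/4,550 = 41.1% — meets 43% limit
Employment 49 ≥ 24 months
Liquid reserves cover 1,370/855 = 1.6 months — < 4 required
Credit score 824 ≥ 580 (meets)
Fails on reserves.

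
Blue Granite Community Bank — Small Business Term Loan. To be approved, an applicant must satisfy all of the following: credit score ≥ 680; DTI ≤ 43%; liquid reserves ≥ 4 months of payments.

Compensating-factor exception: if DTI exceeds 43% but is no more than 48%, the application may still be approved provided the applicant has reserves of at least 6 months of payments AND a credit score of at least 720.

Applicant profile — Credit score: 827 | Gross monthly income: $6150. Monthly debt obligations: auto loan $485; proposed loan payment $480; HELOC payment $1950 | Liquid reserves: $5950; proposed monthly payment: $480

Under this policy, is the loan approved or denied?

Approved

Credit score 827 ≥ 680 (meets base)
Total debts = (485 + 480 + 1,950) = 2,915. DTI: 2,915 ÷ 6,150 = 47.4%, over the 43% base limit.
Liquid reserves cover 5,950/480 = 12.4 months — ≥ 4 required
47.4% falls in the override range (43%–48%), so the compensating-factor test applies.
Reserves 12.4 ≥ 6 months; credit score 827 ≥ 720.
Both compensating conditions met → exception applies.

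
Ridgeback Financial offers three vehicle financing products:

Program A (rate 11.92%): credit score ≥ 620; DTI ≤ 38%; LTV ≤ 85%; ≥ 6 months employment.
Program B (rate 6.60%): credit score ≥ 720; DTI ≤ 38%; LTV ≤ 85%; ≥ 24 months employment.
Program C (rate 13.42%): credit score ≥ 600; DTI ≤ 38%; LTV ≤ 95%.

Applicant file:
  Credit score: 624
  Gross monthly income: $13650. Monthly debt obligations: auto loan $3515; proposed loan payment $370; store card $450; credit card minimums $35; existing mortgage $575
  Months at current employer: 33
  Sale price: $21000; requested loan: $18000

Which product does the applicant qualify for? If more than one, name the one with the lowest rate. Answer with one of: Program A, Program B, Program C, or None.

Program C

Total debts = (3,515 + 370 + 450 + 35 + 575) = 4,945; DTI = 4,945/13,650 = 36.2%.
LTV = 18,000/21,000 = 85.7%.
Program A: score 624 ≥ 620; DTI 36.2% ≤ 38%; LTV 85.7% > 85%; employment 33 ≥ 6 mo → does not qualify.
Program B: score 624 < 720; DTI 36.2% ≤ 38%; LTV 85.7% > 85%; employment 33 ≥ 24 mo → does not qualify.
Program C: score 624 ≥ 600; DTI 36.2% ≤ 38%; LTV 85.7% ≤ 95% → qualifies.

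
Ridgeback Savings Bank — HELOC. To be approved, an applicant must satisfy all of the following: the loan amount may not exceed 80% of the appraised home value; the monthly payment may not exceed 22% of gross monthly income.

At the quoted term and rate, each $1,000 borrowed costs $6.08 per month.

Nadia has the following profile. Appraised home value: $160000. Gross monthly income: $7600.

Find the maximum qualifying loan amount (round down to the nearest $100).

Payment cap: 22% × $7,600 = $1,672/month.
At $6.08 per $1,000, that supports 1,672/6.08 × 1,000 ≈ $275,000 → $275,000.
LTV cap: 80% × $160,000 = $128,000 → $128,000.
Binding constraint: loan-to-value.

$128,000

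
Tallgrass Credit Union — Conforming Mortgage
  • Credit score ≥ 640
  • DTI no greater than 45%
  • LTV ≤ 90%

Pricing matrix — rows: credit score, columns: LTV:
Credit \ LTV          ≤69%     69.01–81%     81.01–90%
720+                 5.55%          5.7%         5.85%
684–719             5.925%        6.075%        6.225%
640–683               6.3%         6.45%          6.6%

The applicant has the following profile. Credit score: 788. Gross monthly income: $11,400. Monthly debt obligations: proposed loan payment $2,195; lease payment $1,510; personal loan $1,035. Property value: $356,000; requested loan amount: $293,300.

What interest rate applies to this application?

5.85%

Credit score 788 ≥ 640; Total monthly debts = (2,195 + 1,510 + 1,035) = 4,740. DTI = 4,740/11,400 = 41.6% ≤ 45%
Loan-to-value = 293,300/356,000 = 82.4% — pass (90% max)
Row: 788 falls in 720+. Column: 82.4% falls in 81.01–90%. Rate = 5.85%.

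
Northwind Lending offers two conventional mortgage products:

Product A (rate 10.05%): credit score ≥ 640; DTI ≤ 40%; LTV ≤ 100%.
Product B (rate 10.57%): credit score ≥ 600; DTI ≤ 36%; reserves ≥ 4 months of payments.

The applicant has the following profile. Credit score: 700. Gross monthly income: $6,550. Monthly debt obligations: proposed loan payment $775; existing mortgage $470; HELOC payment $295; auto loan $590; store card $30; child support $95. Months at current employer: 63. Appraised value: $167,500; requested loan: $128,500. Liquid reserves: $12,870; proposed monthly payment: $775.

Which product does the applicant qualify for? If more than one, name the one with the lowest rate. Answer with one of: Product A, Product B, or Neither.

Total debts = (775 + 470 + 295 + 590 + 30 + 95) = 2,255; DTI = 2,255/6,550 = 34.4%.
LTV = 128,500/167,500 = 76.7%.
Reserves = 12,870/775 = 16.6 months.
Product A: score 700 ≥ 640; DTI 34.4% ≤ 40%; LTV 76.7% ≤ 100% → qualifies.
Product B: score 700 ≥ 600; DTI 34.4% ≤ 36%; reserves 16.6 ≥ 4 mo → qualifies.
Qualifying: Product A, Product B. Lowest rate is 10.05% → Product A.

Product A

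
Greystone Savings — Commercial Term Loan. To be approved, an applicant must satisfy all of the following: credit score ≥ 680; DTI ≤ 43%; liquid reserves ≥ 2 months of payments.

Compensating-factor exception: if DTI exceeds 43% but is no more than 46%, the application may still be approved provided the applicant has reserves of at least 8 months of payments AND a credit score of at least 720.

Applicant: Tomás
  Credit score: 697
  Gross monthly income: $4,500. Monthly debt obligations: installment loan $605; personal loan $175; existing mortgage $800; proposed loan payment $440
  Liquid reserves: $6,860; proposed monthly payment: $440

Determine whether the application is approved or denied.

Denied

Credit score 697 ≥ 680 (meets base)
Total debts = (605 + 175 + 800 + 440) = 2,020. DTI: 2,020 ÷ 4,500 = 44.9%, over the 43% base limit.
Liquid reserves cover 6,860/440 = 15.6 months — ≥ 2 required
44.9% falls in the override range (43%–46%), so the compensating-factor test applies.
Override check — reserves: 15.6 mo (ok); score: 697 (below 720).
Compensating-factor requirement not fully met.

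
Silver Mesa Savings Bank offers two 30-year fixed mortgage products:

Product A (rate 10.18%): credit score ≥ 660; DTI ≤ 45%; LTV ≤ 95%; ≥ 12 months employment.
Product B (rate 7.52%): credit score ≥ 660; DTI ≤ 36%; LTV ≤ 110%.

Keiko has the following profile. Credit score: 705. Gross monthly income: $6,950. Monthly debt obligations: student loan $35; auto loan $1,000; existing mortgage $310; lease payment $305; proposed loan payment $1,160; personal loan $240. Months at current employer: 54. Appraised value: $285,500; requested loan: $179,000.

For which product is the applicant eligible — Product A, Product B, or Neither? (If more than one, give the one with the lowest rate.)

Product A

Total debts = (35 + 1,000 + 310 + 305 + 1,160 + 240) = 3,050; DTI = 3,050/6,950 = 43.9%.
LTV = 179,000/285,500 = 62.7%.
Product A: score 705 ≥ 660; DTI 43.9% ≤ 45%; LTV 62.7% ≤ 95%; employment 54 ≥ 12 mo → qualifies.
Product B: score 705 ≥ 660; DTI 43.9% > 36%; LTV 62.7% ≤ 110% → does not qualify.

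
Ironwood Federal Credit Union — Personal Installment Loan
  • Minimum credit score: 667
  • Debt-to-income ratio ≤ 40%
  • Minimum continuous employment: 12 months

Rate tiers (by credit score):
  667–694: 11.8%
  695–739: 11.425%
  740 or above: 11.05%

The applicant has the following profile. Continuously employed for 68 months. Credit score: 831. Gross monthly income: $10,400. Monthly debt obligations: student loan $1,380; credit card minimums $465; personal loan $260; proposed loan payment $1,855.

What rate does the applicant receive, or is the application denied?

Approved at 11.05%

Credit score 831 ≥ 667 (meets minimum)
Total monthly debts = (1,380 + 465 + 260 + 1,855) = 3,960. DTI: 3,960 ÷ 10,400 = 38.1%, within the 40% cap
Employment 68 ≥ 12 months
All requirements met. Score 831 falls in the 740 or above tier → 11.05%.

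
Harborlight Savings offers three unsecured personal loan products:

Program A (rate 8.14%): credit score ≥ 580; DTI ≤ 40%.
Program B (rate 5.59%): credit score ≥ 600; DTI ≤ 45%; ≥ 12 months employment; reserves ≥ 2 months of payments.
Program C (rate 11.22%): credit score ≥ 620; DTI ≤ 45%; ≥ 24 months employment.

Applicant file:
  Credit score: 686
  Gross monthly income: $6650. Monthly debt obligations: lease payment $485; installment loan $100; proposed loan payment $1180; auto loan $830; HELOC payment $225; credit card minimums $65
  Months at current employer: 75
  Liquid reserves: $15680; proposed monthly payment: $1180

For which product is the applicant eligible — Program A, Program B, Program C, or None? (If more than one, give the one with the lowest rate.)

Program B

Total debts = (485 + 100 + 1,180 + 830 + 225 + 65) = 2,885; DTI = 2,885/6,650 = 43.4%.
Reserves = 15,680/1,180 = 13.3 months.
Program A: score 686 ≥ 580; DTI 43.4% > 40% → does not qualify.
Program B: score 686 ≥ 600; DTI 43.4% ≤ 45%; employment 75 ≥ 12 mo; reserves 13.3 ≥ 2 mo → qualifies.
Program C: score 686 ≥ 620; DTI 43.4% ≤ 45%; employment 75 ≥ 24 mo → qualifies.
Qualifying: Program B, Program C. Lowest rate is 5.59% → Program B.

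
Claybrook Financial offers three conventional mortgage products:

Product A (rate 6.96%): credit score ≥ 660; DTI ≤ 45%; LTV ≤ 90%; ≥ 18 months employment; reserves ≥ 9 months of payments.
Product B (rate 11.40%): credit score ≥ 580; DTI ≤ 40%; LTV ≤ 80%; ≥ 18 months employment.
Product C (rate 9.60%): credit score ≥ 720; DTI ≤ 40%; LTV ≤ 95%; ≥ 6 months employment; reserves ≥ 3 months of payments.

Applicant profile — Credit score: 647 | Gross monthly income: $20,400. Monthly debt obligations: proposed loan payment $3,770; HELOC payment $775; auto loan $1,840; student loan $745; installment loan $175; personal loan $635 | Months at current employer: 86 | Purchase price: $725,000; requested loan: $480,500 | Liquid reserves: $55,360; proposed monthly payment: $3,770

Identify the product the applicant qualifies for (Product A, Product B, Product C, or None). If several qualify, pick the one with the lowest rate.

Total debts = (3,770 + 775 + 1,840 + 745 + 175 + 635) = 7,940; DTI = 7,940/20,400 = 38.9%.
LTV = 480,500/725,000 = 66.3%.
Reserves = 55,360/3,770 = 14.7 months.
Product A: score 647 < 660; DTI 38.9% ≤ 45%; LTV 66.3% ≤ 90%; employment 86 ≥ 18 mo; reserves 14.7 ≥ 9 mo → does not qualify.
Product B: score 647 ≥ 580; DTI 38.9% ≤ 40%; LTV 66.3% ≤ 80%; employment 86 ≥ 18 mo → qualifies.
Product C: score 647 < 720; DTI 38.9% ≤ 40%; LTV 66.3% ≤ 95%; employment 86 ≥ 6 mo; reserves 14.7 ≥ 3 mo → does not qualify.

Product B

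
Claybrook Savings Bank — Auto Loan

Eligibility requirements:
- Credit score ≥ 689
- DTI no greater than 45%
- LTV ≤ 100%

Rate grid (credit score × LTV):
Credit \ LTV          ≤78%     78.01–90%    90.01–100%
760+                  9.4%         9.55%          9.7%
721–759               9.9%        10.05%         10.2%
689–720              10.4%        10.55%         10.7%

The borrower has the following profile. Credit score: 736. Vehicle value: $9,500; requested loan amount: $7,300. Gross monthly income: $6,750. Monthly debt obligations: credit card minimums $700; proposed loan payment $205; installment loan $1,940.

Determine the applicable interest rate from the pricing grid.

9.9%

Credit score 736 ≥ 689; Total monthly debts = (700 + 205 + 1,940) = 2,845. DTI = 2,845/6,750 = 42.1% ≤ 45%
LTV: 7,300 ÷ 9,500 = 76.8%, within 100% cap
Credit 736 → row 721–759; LTV 76.8% → column ≤78%. Grid cell → 9.9%.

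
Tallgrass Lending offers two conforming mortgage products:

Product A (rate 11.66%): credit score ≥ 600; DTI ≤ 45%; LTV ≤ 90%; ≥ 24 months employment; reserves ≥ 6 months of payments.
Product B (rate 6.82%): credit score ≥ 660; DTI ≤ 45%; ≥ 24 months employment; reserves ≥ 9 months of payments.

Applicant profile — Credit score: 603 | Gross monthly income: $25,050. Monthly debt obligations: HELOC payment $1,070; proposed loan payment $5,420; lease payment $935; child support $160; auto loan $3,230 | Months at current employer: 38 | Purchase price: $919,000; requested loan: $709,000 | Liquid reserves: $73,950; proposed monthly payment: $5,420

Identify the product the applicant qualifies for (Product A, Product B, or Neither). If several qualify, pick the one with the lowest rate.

Total debts = (1,070 + 5,420 + 935 + 160 + 3,230) = 10,815; DTI = 10,815/25,050 = 43.2%.
LTV = 709,000/919,000 = 77.1%.
Reserves = 73,950/5,420 = 13.6 months.
Product A: score 603 ≥ 600; DTI 43.2% ≤ 45%; LTV 77.1% ≤ 90%; employment 38 ≥ 24 mo; reserves 13.6 ≥ 6 mo → qualifies.
Product B: score 603 < 660; DTI 43.2% ≤ 45%; employment 38 ≥ 24 mo; reserves 13.6 ≥ 9 mo → does not qualify.

Product A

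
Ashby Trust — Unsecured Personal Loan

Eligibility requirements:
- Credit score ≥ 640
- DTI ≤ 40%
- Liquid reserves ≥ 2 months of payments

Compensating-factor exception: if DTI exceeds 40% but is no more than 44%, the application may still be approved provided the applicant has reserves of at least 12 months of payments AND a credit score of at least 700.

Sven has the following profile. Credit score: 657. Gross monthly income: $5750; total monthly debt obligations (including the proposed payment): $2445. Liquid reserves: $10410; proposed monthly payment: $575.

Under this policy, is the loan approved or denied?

Credit score 657 ≥ 640 (meets base)
DTI = 2,445/5,750 = 42.5% > 40% — standard DTI limit exceeded.
Reserves = 10,410/575 = 18.1 months ≥ 2
42.5% falls in the override range (40%–44%), so the compensating-factor test applies.
Override check — reserves: 18.1 mo (ok); score: 657 (below 700).
Compensating-factor requirement not fully met.

Denied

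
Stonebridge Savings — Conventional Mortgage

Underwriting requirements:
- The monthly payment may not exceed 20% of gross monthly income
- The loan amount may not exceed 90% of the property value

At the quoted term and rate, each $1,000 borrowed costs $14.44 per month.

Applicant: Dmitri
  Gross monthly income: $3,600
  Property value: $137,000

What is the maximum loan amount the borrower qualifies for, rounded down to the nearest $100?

$49,800

Payment cap: 20% × $3,600 = $720/month.
At $14.44 per $1,000, that supports 720/14.44 × 1,000 ≈ $49,861 → $49,800.
LTV cap: 90% × $137,000 = $123,300 → $123,300.
Binding constraint: payment-to-income.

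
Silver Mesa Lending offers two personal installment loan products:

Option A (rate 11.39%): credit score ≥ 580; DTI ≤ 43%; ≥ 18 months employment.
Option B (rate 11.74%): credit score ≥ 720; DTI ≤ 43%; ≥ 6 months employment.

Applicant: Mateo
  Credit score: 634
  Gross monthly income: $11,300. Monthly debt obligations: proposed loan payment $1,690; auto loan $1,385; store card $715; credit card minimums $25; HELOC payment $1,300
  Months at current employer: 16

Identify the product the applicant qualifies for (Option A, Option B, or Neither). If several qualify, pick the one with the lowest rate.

Total debts = (1,690 + 1,385 + 715 + 25 + 1,300) = 5,115; DTI = 5,115/11,300 = 45.3%.
Option A: score 634 ≥ 580; DTI 45.3% > 43%; employment 16 < 18 mo → does not qualify.
Option B: score 634 < 720; DTI 45.3% > 43%; employment 16 ≥ 6 mo → does not qualify.

Neither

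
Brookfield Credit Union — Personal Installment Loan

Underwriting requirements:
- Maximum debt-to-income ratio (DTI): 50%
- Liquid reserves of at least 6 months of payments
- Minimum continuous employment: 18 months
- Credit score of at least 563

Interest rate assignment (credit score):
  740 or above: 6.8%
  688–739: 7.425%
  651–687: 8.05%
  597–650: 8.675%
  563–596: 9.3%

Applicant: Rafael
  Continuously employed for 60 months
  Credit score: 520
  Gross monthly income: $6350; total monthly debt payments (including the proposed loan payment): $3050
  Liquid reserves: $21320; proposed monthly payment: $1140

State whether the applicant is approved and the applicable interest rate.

Denied

Credit score 520 < 563 (below minimum)
Employment 60 ≥ 18 months
Reserves = 21,320/1,140 = 18.7 months ≥ 6
DTI: 3,050 ÷ 6,350 = 48%, within the 50% cap
Not all requirements met → denied.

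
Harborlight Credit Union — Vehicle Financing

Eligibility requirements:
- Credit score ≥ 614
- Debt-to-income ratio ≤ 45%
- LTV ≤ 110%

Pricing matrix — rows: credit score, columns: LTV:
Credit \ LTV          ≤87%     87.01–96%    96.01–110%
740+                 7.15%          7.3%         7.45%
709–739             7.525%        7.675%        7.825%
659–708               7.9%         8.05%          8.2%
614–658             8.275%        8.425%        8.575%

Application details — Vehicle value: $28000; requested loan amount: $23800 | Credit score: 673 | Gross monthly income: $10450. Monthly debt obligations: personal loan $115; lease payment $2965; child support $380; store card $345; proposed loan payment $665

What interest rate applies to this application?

7.9%

Credit score 673 ≥ 614; Total monthly debts = (115 + 2,965 + 380 + 345 + 665) = 4,470. Debt-to-income = 4,470/10,450 = 42.8% — meets 45% limit
LTV = 23,800/28,000 = 85% ≤ 110%
Credit 673 → row 659–708; LTV 85% → column ≤87%. Grid cell → 7.9%.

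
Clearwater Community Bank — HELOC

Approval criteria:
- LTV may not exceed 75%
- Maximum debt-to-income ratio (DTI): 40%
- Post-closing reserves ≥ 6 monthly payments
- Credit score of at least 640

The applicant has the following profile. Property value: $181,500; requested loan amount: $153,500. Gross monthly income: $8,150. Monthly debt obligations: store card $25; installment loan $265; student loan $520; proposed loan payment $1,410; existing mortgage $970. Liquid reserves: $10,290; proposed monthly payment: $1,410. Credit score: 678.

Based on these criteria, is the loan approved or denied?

Loan-to-value = 153,500/181,500 = 84.6% — fail (75% max)
Total monthly debts = (25 + 265 + 520 + 1,410 + 970) = 3,190. DTI = 3,190/8,150 = 39.1% ≤ 40%
Liquid reserves cover 10,290/1,410 = 7.3 months — ≥ 6 required
Credit score 678 ≥ 640 (meets)
Fails on LTV.

Denied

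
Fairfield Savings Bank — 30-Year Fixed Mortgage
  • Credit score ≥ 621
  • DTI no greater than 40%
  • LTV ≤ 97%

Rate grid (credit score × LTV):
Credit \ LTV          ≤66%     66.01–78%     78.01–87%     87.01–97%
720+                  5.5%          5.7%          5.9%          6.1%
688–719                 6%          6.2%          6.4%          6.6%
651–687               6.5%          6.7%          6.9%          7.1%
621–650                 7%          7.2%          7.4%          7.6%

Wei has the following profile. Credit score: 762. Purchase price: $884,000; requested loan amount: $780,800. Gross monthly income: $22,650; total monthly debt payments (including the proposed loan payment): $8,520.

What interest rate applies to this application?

Credit score 762 ≥ 621; Debt-to-income = 8,520/22,650 = 37.6% — meets 40% limit
LTV: 780,800 ÷ 884,000 = 88.3%, within 97% cap
Score 762 is in the 720+ band; LTV 88.3% is in the 87.01–97% band → 6.1%.

6.1%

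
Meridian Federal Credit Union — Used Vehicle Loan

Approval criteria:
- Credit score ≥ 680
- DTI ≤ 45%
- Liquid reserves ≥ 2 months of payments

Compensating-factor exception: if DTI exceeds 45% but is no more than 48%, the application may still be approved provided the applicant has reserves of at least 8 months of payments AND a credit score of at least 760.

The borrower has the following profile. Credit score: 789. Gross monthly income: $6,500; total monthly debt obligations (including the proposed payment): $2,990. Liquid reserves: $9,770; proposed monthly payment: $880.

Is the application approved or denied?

Credit score 789 ≥ 680 (meets base)
DTI = 2,990/6,500 = 46% > 45% — standard DTI limit exceeded.
Liquid reserves cover 9,770/880 = 11.1 months — ≥ 2 required
DTI 46% is within the 45%–48% exception band; checking compensating factors.
Override check — reserves: 11.1 mo (ok); score: 789 (ok).
Both override conditions satisfied; DTI exception granted.

Approved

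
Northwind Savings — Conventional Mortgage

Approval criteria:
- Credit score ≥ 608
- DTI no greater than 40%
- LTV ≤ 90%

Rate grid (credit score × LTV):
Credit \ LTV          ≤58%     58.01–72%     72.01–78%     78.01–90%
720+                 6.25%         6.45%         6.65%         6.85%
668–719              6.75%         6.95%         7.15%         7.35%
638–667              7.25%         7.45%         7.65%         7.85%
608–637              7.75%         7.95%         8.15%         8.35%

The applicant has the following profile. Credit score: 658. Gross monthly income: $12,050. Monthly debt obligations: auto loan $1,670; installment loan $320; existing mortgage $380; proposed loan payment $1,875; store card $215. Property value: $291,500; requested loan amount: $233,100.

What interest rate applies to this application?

7.85%

Credit score 658 ≥ 608; Total monthly debts = (1,670 + 320 + 380 + 1,875 + 215) = 4,460. DTI = 4,460/12,050 = 37% ≤ 40%
Loan-to-value = 233,100/291,500 = 80% — pass (90% max)
Credit 658 → row 638–667; LTV 80% → column 78.01–90%. Grid cell → 7.85%.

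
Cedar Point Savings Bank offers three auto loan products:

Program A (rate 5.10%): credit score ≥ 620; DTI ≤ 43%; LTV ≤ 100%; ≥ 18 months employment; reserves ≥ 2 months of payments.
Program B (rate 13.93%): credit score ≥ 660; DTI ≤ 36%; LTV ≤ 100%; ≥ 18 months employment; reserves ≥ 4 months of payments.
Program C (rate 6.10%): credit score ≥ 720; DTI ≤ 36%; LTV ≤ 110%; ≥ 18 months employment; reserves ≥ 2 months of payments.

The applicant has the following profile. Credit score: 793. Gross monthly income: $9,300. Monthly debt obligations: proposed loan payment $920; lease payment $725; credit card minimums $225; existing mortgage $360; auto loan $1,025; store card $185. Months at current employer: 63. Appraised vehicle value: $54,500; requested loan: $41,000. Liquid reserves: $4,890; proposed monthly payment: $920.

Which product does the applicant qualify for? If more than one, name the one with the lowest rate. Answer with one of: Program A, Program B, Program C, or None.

Total debts = (920 + 725 + 225 + 360 + 1,025 + 185) = 3,440; DTI = 3,440/9,300 = 37%.
LTV = 41,000/54,500 = 75.2%.
Reserves = 4,890/920 = 5.3 months.
Program A: score 793 ≥ 620; DTI 37% ≤ 43%; LTV 75.2% ≤ 100%; employment 63 ≥ 18 mo; reserves 5.3 ≥ 2 mo → qualifies.
Program B: score 793 ≥ 660; DTI 37% > 36%; LTV 75.2% ≤ 100%; employment 63 ≥ 18 mo; reserves 5.3 ≥ 4 mo → does not qualify.
Program C: score 793 ≥ 720; DTI 37% > 36%; LTV 75.2% ≤ 110%; employment 63 ≥ 18 mo; reserves 5.3 ≥ 2 mo → does not qualify.

Program A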